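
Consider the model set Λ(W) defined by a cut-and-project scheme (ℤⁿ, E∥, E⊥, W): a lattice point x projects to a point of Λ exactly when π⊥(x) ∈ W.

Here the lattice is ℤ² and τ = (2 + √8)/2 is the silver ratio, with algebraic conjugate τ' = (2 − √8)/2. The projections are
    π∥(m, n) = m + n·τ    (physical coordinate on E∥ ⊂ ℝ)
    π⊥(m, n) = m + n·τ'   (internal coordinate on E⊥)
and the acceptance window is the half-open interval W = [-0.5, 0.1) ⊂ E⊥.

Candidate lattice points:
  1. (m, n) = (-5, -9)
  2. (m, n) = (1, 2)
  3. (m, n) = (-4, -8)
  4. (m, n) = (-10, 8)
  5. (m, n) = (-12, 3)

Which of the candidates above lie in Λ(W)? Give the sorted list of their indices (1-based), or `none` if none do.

Numerically τ ≈ 2.4142 and τ' = −1/τ ≈ -0.4142.
candidate 1: (m,n)=(-5,-9) → π∥ = -5-9·τ ≈ -26.7279, π⊥ = -5-9·τ' ≈ -1.2721 ∉ [-0.5, 0.1) ⇒ out
candidate 2: (m,n)=(1,2) → π∥ = 1+2·τ ≈ 5.8284, π⊥ = 1+2·τ' ≈ 0.1716 ∉ [-0.5, 0.1) ⇒ out
candidate 3: (m,n)=(-4,-8) → π∥ = -4-8·τ ≈ -23.3137, π⊥ = -4-8·τ' ≈ -0.6863 ∉ [-0.5, 0.1) ⇒ out
candidate 4: (m,n)=(-10,8) → π∥ = -10+8·τ ≈ 9.3137, π⊥ = -10+8·τ' ≈ -13.3137 ∉ [-0.5, 0.1) ⇒ out
candidate 5: (m,n)=(-12,3) → π∥ = -12+3·τ ≈ -4.7574, π⊥ = -12+3·τ' ≈ -13.2426 ∉ [-0.5, 0.1) ⇒ out

none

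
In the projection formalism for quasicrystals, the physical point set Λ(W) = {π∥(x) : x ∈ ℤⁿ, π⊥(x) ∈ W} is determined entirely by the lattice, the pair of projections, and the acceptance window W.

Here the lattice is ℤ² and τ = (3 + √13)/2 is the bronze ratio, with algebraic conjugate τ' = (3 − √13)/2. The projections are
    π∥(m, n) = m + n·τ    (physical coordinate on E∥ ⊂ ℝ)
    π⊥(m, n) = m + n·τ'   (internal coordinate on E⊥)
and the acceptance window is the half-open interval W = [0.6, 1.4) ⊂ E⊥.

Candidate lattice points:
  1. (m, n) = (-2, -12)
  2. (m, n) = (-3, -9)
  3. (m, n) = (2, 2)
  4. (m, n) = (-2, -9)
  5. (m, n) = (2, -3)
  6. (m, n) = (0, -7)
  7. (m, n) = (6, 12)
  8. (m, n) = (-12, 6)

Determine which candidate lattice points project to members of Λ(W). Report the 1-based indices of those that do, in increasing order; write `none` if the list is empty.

3, 4

Numerically τ ≈ 3.302776 and τ' = −1/τ ≈ -0.302776.
candidate 1: (m,n)=(-2,-12) → π∥ = -2-12·τ ≈ -41.633308, π⊥ = -2-12·τ' ≈ 1.633308 ∉ [0.6, 1.4) ⇒ out
candidate 2: (m,n)=(-3,-9) → π∥ = -3-9·τ ≈ -32.724981, π⊥ = -3-9·τ' ≈ -0.275019 ∉ [0.6, 1.4) ⇒ out
candidate 3: (m,n)=(2,2) → π∥ = 2+2·τ ≈ 8.605551, π⊥ = 2+2·τ' ≈ 1.394449 ∈ [0.6, 1.4) ⇒ IN Λ
candidate 4: (m,n)=(-2,-9) → π∥ = -2-9·τ ≈ -31.724981, π⊥ = -2-9·τ' ≈ 0.724981 ∈ [0.6, 1.4) ⇒ IN Λ
candidate 5: (m,n)=(2,-3) → π∥ = 2-3·τ ≈ -7.908327, π⊥ = 2-3·τ' ≈ 2.908327 ∉ [0.6, 1.4) ⇒ out
candidate 6: (m,n)=(0,-7) → π∥ = 0-7·τ ≈ -23.119429, π⊥ = 0-7·τ' ≈ 2.119429 ∉ [0.6, 1.4) ⇒ out
candidate 7: (m,n)=(6,12) → π∥ = 6+12·τ ≈ 45.633308, π⊥ = 6+12·τ' ≈ 2.366692 ∉ [0.6, 1.4) ⇒ out
candidate 8: (m,n)=(-12,6) → π∥ = -12+6·τ ≈ 7.816654, π⊥ = -12+6·τ' ≈ -13.816654 ∉ [0.6, 1.4) ⇒ out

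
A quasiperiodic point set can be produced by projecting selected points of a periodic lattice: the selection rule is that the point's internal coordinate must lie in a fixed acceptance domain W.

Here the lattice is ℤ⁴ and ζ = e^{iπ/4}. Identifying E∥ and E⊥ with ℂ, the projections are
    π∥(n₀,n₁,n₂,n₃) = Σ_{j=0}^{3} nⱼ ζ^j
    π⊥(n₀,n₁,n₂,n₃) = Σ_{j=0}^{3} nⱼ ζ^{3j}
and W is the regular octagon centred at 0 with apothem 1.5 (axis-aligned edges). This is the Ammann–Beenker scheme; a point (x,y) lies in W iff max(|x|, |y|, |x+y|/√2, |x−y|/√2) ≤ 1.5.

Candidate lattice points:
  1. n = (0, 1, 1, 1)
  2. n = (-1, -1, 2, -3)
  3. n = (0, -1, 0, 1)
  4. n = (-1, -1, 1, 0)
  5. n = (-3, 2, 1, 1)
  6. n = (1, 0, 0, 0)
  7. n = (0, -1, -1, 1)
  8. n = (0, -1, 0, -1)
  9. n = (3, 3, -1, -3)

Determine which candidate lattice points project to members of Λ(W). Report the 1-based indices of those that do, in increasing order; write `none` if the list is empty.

With ζ = e^{iπ/4} the internal vectors are ζ^0,ζ^3,ζ^6,ζ^9.
candidate 1: n = (0, 1, 1, 1) → π⊥ ≈ (+0.000000, +0.414214); max(|x|,|y|,|x±y|/√2) = 0.414214 ≤ 1.5 ⇒ ∈ W
candidate 2: n = (-1, -1, 2, -3) → π⊥ ≈ (-2.414214, -4.828427); max(|x|,|y|,|x±y|/√2) = 5.121320 > 1.5 ⇒ ∉ W
candidate 3: n = (0, -1, 0, 1) → π⊥ ≈ (+1.414214, +0.000000); max(|x|,|y|,|x±y|/√2) = 1.414214 ≤ 1.5 ⇒ ∈ W
candidate 4: n = (-1, -1, 1, 0) → π⊥ ≈ (-0.292893, -1.707107); max(|x|,|y|,|x±y|/√2) = 1.707107 > 1.5 ⇒ ∉ W
candidate 5: n = (-3, 2, 1, 1) → π⊥ ≈ (-3.707107, +1.121320); max(|x|,|y|,|x±y|/√2) = 3.707107 > 1.5 ⇒ ∉ W
candidate 6: n = (1, 0, 0, 0) → π⊥ ≈ (+1.000000, +0.000000); max(|x|,|y|,|x±y|/√2) = 1.000000 ≤ 1.5 ⇒ ∈ W
candidate 7: n = (0, -1, -1, 1) → π⊥ ≈ (+1.414214, +1.000000); max(|x|,|y|,|x±y|/√2) = 1.707107 > 1.5 ⇒ ∉ W
candidate 8: n = (0, -1, 0, -1) → π⊥ ≈ (+0.000000, -1.414214); max(|x|,|y|,|x±y|/√2) = 1.414214 ≤ 1.5 ⇒ ∈ W
candidate 9: n = (3, 3, -1, -3) → π⊥ ≈ (-1.242641, +1.000000); max(|x|,|y|,|x±y|/√2) = 1.585786 > 1.5 ⇒ ∉ W

1, 3, 6, 8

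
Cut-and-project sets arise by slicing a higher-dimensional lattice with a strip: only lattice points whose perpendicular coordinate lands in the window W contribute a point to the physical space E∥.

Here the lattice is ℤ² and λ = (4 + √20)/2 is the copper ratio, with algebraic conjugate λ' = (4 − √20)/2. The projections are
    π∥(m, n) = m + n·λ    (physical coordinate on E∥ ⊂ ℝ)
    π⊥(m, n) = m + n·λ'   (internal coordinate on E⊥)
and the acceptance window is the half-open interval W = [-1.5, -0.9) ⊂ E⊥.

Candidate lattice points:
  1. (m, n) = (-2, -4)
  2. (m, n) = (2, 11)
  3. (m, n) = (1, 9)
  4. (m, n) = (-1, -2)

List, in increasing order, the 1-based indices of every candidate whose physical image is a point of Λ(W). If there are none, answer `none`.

Numerically λ ≈ 4.23607 and λ' = −1/λ ≈ -0.23607.
[1] lift (-2,-4): star map gives -1.05573; window check -1.5 ≤ -1.05573 < -0.9 is true → IN Λ
[2] lift (2,11): star map gives -0.59675; window check -1.5 ≤ -0.59675 < -0.9 is false → out
[3] lift (1,9): star map gives -1.12461; window check -1.5 ≤ -1.12461 < -0.9 is true → IN Λ
[4] lift (-1,-2): star map gives -0.52786; window check -1.5 ≤ -0.52786 < -0.9 is false → out

1, 3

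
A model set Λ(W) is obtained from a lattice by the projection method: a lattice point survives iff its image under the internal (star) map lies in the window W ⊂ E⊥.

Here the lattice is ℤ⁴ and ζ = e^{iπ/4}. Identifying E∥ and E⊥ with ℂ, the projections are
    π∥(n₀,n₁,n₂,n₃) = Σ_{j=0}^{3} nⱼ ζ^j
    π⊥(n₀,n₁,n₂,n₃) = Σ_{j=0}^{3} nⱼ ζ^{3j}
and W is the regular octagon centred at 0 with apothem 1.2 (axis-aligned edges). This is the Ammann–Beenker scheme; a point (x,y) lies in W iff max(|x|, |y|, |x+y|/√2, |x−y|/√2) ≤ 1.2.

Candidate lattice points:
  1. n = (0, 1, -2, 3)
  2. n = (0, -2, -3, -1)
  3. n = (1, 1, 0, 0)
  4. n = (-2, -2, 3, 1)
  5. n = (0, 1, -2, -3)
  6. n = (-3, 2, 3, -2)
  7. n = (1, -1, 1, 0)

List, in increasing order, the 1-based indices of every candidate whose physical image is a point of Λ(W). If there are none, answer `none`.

With ζ = e^{iπ/4} the internal vectors are ζ^0,ζ^3,ζ^6,ζ^9.
#1 (0, 1, -2, 3): internal (1.414214, 4.828427); octagon support 4.828427 vs apothem 1.2 → ∉ W
#2 (0, -2, -3, -1): internal (0.707107, 0.878680); octagon support 1.121320 vs apothem 1.2 → ∈ W
#3 (1, 1, 0, 0): internal (0.292893, 0.707107); octagon support 0.707107 vs apothem 1.2 → ∈ W
#4 (-2, -2, 3, 1): internal (0.121320, -3.707107); octagon support 3.707107 vs apothem 1.2 → ∉ W
#5 (0, 1, -2, -3): internal (-2.828427, 0.585786); octagon support 2.828427 vs apothem 1.2 → ∉ W
#6 (-3, 2, 3, -2): internal (-5.828427, -3.000000); octagon support 6.242641 vs apothem 1.2 → ∉ W
#7 (1, -1, 1, 0): internal (1.707107, -1.707107); octagon support 2.414214 vs apothem 1.2 → ∉ W

2, 3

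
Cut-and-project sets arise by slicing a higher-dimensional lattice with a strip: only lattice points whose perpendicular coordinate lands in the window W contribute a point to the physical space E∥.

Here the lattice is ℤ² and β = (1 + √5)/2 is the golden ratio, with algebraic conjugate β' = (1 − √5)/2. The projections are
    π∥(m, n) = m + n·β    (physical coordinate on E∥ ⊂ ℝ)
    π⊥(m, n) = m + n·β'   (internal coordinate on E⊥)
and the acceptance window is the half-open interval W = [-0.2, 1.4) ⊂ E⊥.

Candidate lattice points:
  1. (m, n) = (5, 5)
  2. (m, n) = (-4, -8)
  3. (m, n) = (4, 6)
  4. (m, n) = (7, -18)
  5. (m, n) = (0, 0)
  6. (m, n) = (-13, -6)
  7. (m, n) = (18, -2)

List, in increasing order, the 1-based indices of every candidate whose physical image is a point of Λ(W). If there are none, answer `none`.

2, 3, 5

Compute β' = (1−√5)/2 = -0.618034, so π⊥(m,n) = m -0.618034·n.
candidate 1: (m,n)=(5,5) → π∥ = 5+5·β ≈ 13.090170, π⊥ = 5+5·β' ≈ 1.909830 ∉ [-0.2, 1.4) ⇒ out
candidate 2: (m,n)=(-4,-8) → π∥ = -4-8·β ≈ -16.944272, π⊥ = -4-8·β' ≈ 0.944272 ∈ [-0.2, 1.4) ⇒ IN Λ
candidate 3: (m,n)=(4,6) → π∥ = 4+6·β ≈ 13.708204, π⊥ = 4+6·β' ≈ 0.291796 ∈ [-0.2, 1.4) ⇒ IN Λ
candidate 4: (m,n)=(7,-18) → π∥ = 7-18·β ≈ -22.124612, π⊥ = 7-18·β' ≈ 18.124612 ∉ [-0.2, 1.4) ⇒ out
candidate 5: (m,n)=(0,0) → π∥ = 0+0·β ≈ 0.000000, π⊥ = 0+0·β' ≈ 0.000000 ∈ [-0.2, 1.4) ⇒ IN Λ
candidate 6: (m,n)=(-13,-6) → π∥ = -13-6·β ≈ -22.708204, π⊥ = -13-6·β' ≈ -9.291796 ∉ [-0.2, 1.4) ⇒ out
candidate 7: (m,n)=(18,-2) → π∥ = 18-2·β ≈ 14.763932, π⊥ = 18-2·β' ≈ 19.236068 ∉ [-0.2, 1.4) ⇒ out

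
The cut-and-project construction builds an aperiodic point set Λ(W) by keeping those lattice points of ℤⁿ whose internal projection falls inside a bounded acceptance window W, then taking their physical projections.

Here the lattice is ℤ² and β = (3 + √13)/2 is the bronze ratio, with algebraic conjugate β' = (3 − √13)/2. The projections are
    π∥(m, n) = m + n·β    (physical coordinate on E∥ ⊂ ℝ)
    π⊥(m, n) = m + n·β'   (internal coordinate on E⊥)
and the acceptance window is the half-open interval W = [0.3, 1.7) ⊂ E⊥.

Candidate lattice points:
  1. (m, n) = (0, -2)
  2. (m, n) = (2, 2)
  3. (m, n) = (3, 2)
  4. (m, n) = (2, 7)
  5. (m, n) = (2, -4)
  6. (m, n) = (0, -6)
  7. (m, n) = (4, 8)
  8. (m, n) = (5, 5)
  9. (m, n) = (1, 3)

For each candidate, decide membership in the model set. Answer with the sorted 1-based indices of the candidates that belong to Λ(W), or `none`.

Numerically β ≈ 3.302776 and β' = −1/β ≈ -0.302776.
#1 (0,-2): internal coord 0 + (-2)·β' = +0.605551; +0.605551 ∈ [0.3, 1.7) → IN Λ
#2 (2,2): internal coord 2 + (2)·β' = +1.394449; +1.394449 ∈ [0.3, 1.7) → IN Λ
#3 (3,2): internal coord 3 + (2)·β' = +2.394449; +2.394449 ∉ [0.3, 1.7) → out
#4 (2,7): internal coord 2 + (7)·β' = -0.119429; -0.119429 ∉ [0.3, 1.7) → out
#5 (2,-4): internal coord 2 + (-4)·β' = +3.211103; +3.211103 ∉ [0.3, 1.7) → out
#6 (0,-6): internal coord 0 + (-6)·β' = +1.816654; +1.816654 ∉ [0.3, 1.7) → out
#7 (4,8): internal coord 4 + (8)·β' = +1.577795; +1.577795 ∈ [0.3, 1.7) → IN Λ
#8 (5,5): internal coord 5 + (5)·β' = +3.486122; +3.486122 ∉ [0.3, 1.7) → out
#9 (1,3): internal coord 1 + (3)·β' = +0.091673; +0.091673 ∉ [0.3, 1.7) → out

1, 2, 7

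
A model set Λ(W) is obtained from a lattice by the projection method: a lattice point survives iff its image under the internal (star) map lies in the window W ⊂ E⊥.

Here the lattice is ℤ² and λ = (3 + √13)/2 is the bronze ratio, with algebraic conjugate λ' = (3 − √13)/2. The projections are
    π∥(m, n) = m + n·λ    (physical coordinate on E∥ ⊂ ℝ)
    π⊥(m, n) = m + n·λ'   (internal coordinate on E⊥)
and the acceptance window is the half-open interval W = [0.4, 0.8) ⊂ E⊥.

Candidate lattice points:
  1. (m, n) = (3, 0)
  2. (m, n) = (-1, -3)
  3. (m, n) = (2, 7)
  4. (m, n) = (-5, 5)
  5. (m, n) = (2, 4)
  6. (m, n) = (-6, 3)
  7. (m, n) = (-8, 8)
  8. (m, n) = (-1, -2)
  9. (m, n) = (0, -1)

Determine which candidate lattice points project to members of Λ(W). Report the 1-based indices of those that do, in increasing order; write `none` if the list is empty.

Numerically λ ≈ 3.3028 and λ' = −1/λ ≈ -0.3028.
candidate 1: (m,n)=(3,0) → π∥ = 3+0·λ ≈ 3.0000, π⊥ = 3+0·λ' ≈ 3.0000 ∉ [0.4, 0.8) ⇒ out
candidate 2: (m,n)=(-1,-3) → π∥ = -1-3·λ ≈ -10.9083, π⊥ = -1-3·λ' ≈ -0.0917 ∉ [0.4, 0.8) ⇒ out
candidate 3: (m,n)=(2,7) → π∥ = 2+7·λ ≈ 25.1194, π⊥ = 2+7·λ' ≈ -0.1194 ∉ [0.4, 0.8) ⇒ out
candidate 4: (m,n)=(-5,5) → π∥ = -5+5·λ ≈ 11.5139, π⊥ = -5+5·λ' ≈ -6.5139 ∉ [0.4, 0.8) ⇒ out
candidate 5: (m,n)=(2,4) → π∥ = 2+4·λ ≈ 15.2111, π⊥ = 2+4·λ' ≈ 0.7889 ∈ [0.4, 0.8) ⇒ IN Λ
candidate 6: (m,n)=(-6,3) → π∥ = -6+3·λ ≈ 3.9083, π⊥ = -6+3·λ' ≈ -6.9083 ∉ [0.4, 0.8) ⇒ out
candidate 7: (m,n)=(-8,8) → π∥ = -8+8·λ ≈ 18.4222, π⊥ = -8+8·λ' ≈ -10.4222 ∉ [0.4, 0.8) ⇒ out
candidate 8: (m,n)=(-1,-2) → π∥ = -1-2·λ ≈ -7.6056, π⊥ = -1-2·λ' ≈ -0.3944 ∉ [0.4, 0.8) ⇒ out
candidate 9: (m,n)=(0,-1) → π∥ = 0-1·λ ≈ -3.3028, π⊥ = 0-1·λ' ≈ 0.3028 ∉ [0.4, 0.8) ⇒ out

5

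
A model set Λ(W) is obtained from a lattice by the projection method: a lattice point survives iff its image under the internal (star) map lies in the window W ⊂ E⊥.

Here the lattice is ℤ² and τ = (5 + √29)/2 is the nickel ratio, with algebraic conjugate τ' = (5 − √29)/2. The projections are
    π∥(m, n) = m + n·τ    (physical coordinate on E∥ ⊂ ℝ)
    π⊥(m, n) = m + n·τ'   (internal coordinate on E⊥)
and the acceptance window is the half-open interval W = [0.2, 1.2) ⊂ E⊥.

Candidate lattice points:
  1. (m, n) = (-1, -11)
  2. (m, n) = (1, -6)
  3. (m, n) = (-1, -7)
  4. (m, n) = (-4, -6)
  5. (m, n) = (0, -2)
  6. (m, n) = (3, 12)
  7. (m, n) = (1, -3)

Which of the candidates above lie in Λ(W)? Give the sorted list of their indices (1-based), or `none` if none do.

Compute τ' = (5−√29)/2 = -0.192582, so π⊥(m,n) = m -0.192582·n.
candidate 1: (m,n)=(-1,-11) → π∥ = -1-11·τ ≈ -58.118406, π⊥ = -1-11·τ' ≈ 1.118406 ∈ [0.2, 1.2) ⇒ IN Λ
candidate 2: (m,n)=(1,-6) → π∥ = 1-6·τ ≈ -30.155494, π⊥ = 1-6·τ' ≈ 2.155494 ∉ [0.2, 1.2) ⇒ out
candidate 3: (m,n)=(-1,-7) → π∥ = -1-7·τ ≈ -37.348077, π⊥ = -1-7·τ' ≈ 0.348077 ∈ [0.2, 1.2) ⇒ IN Λ
candidate 4: (m,n)=(-4,-6) → π∥ = -4-6·τ ≈ -35.155494, π⊥ = -4-6·τ' ≈ -2.844506 ∉ [0.2, 1.2) ⇒ out
candidate 5: (m,n)=(0,-2) → π∥ = 0-2·τ ≈ -10.385165, π⊥ = 0-2·τ' ≈ 0.385165 ∈ [0.2, 1.2) ⇒ IN Λ
candidate 6: (m,n)=(3,12) → π∥ = 3+12·τ ≈ 65.310989, π⊥ = 3+12·τ' ≈ 0.689011 ∈ [0.2, 1.2) ⇒ IN Λ
candidate 7: (m,n)=(1,-3) → π∥ = 1-3·τ ≈ -14.577747, π⊥ = 1-3·τ' ≈ 1.577747 ∉ [0.2, 1.2) ⇒ out

1, 3, 5, 6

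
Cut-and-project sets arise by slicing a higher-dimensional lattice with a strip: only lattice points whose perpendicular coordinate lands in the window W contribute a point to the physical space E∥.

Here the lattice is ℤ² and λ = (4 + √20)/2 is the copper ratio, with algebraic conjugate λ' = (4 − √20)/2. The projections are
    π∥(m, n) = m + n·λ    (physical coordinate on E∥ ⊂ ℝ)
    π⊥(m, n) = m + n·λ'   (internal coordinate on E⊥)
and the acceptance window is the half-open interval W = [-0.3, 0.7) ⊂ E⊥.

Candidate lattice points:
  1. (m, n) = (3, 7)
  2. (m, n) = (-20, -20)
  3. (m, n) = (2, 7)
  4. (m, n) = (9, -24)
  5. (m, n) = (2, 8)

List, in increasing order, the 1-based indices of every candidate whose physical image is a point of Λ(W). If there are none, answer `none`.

Numerically λ ≈ 4.236068 and λ' = −1/λ ≈ -0.236068.
candidate 1: (m,n)=(3,7) → π∥ = 3+7·λ ≈ 32.652476, π⊥ = 3+7·λ' ≈ 1.347524 ∉ [-0.3, 0.7) ⇒ out
candidate 2: (m,n)=(-20,-20) → π∥ = -20-20·λ ≈ -104.721360, π⊥ = -20-20·λ' ≈ -15.278640 ∉ [-0.3, 0.7) ⇒ out
candidate 3: (m,n)=(2,7) → π∥ = 2+7·λ ≈ 31.652476, π⊥ = 2+7·λ' ≈ 0.347524 ∈ [-0.3, 0.7) ⇒ IN Λ
candidate 4: (m,n)=(9,-24) → π∥ = 9-24·λ ≈ -92.665631, π⊥ = 9-24·λ' ≈ 14.665631 ∉ [-0.3, 0.7) ⇒ out
candidate 5: (m,n)=(2,8) → π∥ = 2+8·λ ≈ 35.888544, π⊥ = 2+8·λ' ≈ 0.111456 ∈ [-0.3, 0.7) ⇒ IN Λ

3, 5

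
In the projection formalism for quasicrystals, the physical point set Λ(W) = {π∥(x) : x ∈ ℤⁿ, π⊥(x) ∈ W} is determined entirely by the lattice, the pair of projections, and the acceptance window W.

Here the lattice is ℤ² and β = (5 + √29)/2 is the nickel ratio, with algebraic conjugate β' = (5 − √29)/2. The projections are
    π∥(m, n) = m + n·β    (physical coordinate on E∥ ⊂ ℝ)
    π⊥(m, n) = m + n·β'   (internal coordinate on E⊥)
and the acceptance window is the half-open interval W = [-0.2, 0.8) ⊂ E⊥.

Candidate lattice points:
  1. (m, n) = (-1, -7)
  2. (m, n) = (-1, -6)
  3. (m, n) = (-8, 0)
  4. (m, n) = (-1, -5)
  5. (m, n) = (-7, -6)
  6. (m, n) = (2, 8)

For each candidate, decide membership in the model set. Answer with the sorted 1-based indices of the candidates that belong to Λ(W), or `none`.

1, 2, 4, 6

Compute β' = (5−√29)/2 = -0.1926, so π⊥(m,n) = m -0.1926·n.
[1] lift (-1,-7): star map gives 0.3481; window check -0.2 ≤ 0.3481 < 0.8 is true → IN Λ
[2] lift (-1,-6): star map gives 0.1555; window check -0.2 ≤ 0.1555 < 0.8 is true → IN Λ
[3] lift (-8,0): star map gives -8.0000; window check -0.2 ≤ -8.0000 < 0.8 is false → out
[4] lift (-1,-5): star map gives -0.0371; window check -0.2 ≤ -0.0371 < 0.8 is true → IN Λ
[5] lift (-7,-6): star map gives -5.8445; window check -0.2 ≤ -5.8445 < 0.8 is false → out
[6] lift (2,8): star map gives 0.4593; window check -0.2 ≤ 0.4593 < 0.8 is true → IN Λ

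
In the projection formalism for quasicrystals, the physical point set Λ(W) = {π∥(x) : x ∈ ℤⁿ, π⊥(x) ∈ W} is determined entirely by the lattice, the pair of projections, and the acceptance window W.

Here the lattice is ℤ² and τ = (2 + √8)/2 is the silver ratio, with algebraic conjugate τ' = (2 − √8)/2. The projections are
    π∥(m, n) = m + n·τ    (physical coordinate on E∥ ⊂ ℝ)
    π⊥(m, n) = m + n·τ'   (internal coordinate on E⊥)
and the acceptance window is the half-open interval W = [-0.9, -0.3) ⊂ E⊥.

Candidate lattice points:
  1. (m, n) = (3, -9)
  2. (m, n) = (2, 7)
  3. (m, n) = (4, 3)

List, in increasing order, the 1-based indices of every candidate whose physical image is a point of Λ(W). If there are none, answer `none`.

2

Numerically τ ≈ 2.41421 and τ' = −1/τ ≈ -0.41421.
#1 (3,-9): internal coord 3 + (-9)·τ' = +6.72792; +6.72792 ∉ [-0.9, -0.3) → out
#2 (2,7): internal coord 2 + (7)·τ' = -0.89949; -0.89949 ∈ [-0.9, -0.3) → IN Λ
#3 (4,3): internal coord 4 + (3)·τ' = +2.75736; +2.75736 ∉ [-0.9, -0.3) → out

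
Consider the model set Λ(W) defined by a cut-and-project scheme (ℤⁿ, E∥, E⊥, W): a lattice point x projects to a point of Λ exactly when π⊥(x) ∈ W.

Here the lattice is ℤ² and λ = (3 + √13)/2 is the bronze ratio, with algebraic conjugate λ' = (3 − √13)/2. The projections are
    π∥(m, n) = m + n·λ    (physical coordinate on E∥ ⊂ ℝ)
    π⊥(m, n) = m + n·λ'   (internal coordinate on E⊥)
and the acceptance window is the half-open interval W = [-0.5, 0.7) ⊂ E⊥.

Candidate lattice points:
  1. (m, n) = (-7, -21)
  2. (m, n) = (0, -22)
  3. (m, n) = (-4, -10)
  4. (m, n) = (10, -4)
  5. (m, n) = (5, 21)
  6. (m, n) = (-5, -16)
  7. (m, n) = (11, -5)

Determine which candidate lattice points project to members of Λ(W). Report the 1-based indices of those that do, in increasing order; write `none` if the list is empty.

6

Numerically λ ≈ 3.3028 and λ' = −1/λ ≈ -0.3028.
candidate 1: (m,n)=(-7,-21) → π∥ = -7-21·λ ≈ -76.3583, π⊥ = -7-21·λ' ≈ -0.6417 ∉ [-0.5, 0.7) ⇒ out
candidate 2: (m,n)=(0,-22) → π∥ = 0-22·λ ≈ -72.6611, π⊥ = 0-22·λ' ≈ 6.6611 ∉ [-0.5, 0.7) ⇒ out
candidate 3: (m,n)=(-4,-10) → π∥ = -4-10·λ ≈ -37.0278, π⊥ = -4-10·λ' ≈ -0.9722 ∉ [-0.5, 0.7) ⇒ out
candidate 4: (m,n)=(10,-4) → π∥ = 10-4·λ ≈ -3.2111, π⊥ = 10-4·λ' ≈ 11.2111 ∉ [-0.5, 0.7) ⇒ out
candidate 5: (m,n)=(5,21) → π∥ = 5+21·λ ≈ 74.3583, π⊥ = 5+21·λ' ≈ -1.3583 ∉ [-0.5, 0.7) ⇒ out
candidate 6: (m,n)=(-5,-16) → π∥ = -5-16·λ ≈ -57.8444, π⊥ = -5-16·λ' ≈ -0.1556 ∈ [-0.5, 0.7) ⇒ IN Λ
candidate 7: (m,n)=(11,-5) → π∥ = 11-5·λ ≈ -5.5139, π⊥ = 11-5·λ' ≈ 12.5139 ∉ [-0.5, 0.7) ⇒ out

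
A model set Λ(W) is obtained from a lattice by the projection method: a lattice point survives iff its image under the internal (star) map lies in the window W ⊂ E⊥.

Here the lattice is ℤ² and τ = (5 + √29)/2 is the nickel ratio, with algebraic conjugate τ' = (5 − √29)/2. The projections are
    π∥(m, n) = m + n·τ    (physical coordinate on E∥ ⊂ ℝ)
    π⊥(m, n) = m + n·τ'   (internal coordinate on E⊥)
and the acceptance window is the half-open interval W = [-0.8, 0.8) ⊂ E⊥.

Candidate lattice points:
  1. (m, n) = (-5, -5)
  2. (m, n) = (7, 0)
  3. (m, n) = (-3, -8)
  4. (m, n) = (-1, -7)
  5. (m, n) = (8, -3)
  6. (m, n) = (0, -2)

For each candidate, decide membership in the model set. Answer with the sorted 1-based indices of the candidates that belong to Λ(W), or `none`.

Numerically τ ≈ 5.192582 and τ' = −1/τ ≈ -0.192582.
[1] lift (-5,-5): star map gives -4.037088; window check -0.8 ≤ -4.037088 < 0.8 is false → out
[2] lift (7,0): star map gives 7.000000; window check -0.8 ≤ 7.000000 < 0.8 is false → out
[3] lift (-3,-8): star map gives -1.459341; window check -0.8 ≤ -1.459341 < 0.8 is false → out
[4] lift (-1,-7): star map gives 0.348077; window check -0.8 ≤ 0.348077 < 0.8 is true → IN Λ
[5] lift (8,-3): star map gives 8.577747; window check -0.8 ≤ 8.577747 < 0.8 is false → out
[6] lift (0,-2): star map gives 0.385165; window check -0.8 ≤ 0.385165 < 0.8 is true → IN Λ

4, 6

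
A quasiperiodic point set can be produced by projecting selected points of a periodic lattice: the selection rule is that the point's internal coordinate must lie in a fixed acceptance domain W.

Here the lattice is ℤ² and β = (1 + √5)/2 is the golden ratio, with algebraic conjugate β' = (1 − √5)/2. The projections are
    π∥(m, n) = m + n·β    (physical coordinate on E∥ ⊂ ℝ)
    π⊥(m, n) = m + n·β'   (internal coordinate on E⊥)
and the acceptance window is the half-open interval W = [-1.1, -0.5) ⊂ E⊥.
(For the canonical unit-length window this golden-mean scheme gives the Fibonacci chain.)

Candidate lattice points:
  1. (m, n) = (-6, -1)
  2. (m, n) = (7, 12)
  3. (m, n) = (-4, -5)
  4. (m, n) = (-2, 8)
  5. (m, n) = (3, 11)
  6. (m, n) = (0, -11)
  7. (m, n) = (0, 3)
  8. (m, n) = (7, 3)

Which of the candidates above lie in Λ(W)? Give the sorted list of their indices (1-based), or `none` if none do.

3

Numerically β ≈ 1.61803 and β' = −1/β ≈ -0.61803.
[1] lift (-6,-1): star map gives -5.38197; window check -1.1 ≤ -5.38197 < -0.5 is false → out
[2] lift (7,12): star map gives -0.41641; window check -1.1 ≤ -0.41641 < -0.5 is false → out
[3] lift (-4,-5): star map gives -0.90983; window check -1.1 ≤ -0.90983 < -0.5 is true → IN Λ
[4] lift (-2,8): star map gives -6.94427; window check -1.1 ≤ -6.94427 < -0.5 is false → out
[5] lift (3,11): star map gives -3.79837; window check -1.1 ≤ -3.79837 < -0.5 is false → out
[6] lift (0,-11): star map gives 6.79837; window check -1.1 ≤ 6.79837 < -0.5 is false → out
[7] lift (0,3): star map gives -1.85410; window check -1.1 ≤ -1.85410 < -0.5 is false → out
[8] lift (7,3): star map gives 5.14590; window check -1.1 ≤ 5.14590 < -0.5 is false → out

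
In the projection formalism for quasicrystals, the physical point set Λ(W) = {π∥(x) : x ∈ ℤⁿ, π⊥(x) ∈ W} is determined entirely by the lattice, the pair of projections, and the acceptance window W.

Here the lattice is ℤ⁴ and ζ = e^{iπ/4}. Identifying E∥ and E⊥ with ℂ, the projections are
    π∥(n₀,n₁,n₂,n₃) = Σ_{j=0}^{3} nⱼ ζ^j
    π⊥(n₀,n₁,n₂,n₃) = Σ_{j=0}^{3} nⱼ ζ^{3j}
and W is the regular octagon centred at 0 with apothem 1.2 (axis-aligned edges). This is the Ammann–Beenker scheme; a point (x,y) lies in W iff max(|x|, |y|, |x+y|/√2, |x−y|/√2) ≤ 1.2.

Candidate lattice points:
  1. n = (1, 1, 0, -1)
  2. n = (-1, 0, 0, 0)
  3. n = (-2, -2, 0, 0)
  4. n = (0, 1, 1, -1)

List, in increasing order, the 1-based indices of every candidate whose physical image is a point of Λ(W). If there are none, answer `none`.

Internal map: ζ^{3j} for j=0..3 gives (1,0), (−√2/2,√2/2), (0,−1), (√2/2,√2/2).
#1 (1, 1, 0, -1): internal (-0.414214, 0.000000); octagon support 0.414214 vs apothem 1.2 → ∈ W
#2 (-1, 0, 0, 0): internal (-1.000000, 0.000000); octagon support 1.000000 vs apothem 1.2 → ∈ W
#3 (-2, -2, 0, 0): internal (-0.585786, -1.414214); octagon support 1.414214 vs apothem 1.2 → ∉ W
#4 (0, 1, 1, -1): internal (-1.414214, -1.000000); octagon support 1.707107 vs apothem 1.2 → ∉ W

1, 2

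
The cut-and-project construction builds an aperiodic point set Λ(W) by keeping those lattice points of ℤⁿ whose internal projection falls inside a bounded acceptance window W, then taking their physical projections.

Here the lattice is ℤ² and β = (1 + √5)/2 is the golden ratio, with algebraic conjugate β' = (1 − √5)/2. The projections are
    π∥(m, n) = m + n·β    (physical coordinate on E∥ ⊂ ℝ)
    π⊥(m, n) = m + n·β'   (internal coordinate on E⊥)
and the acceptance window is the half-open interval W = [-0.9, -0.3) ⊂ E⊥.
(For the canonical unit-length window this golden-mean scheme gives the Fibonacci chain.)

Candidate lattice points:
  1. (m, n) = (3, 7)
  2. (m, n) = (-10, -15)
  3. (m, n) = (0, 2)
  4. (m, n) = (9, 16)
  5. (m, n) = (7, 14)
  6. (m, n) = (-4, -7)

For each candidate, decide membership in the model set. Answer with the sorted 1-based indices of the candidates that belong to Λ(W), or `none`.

2, 4

β' = (1−√5)/2 ≈ -0.6180.
[1] lift (3,7): star map gives -1.3262; window check -0.9 ≤ -1.3262 < -0.3 is false → out
[2] lift (-10,-15): star map gives -0.7295; window check -0.9 ≤ -0.7295 < -0.3 is true → IN Λ
[3] lift (0,2): star map gives -1.2361; window check -0.9 ≤ -1.2361 < -0.3 is false → out
[4] lift (9,16): star map gives -0.8885; window check -0.9 ≤ -0.8885 < -0.3 is true → IN Λ
[5] lift (7,14): star map gives -1.6525; window check -0.9 ≤ -1.6525 < -0.3 is false → out
[6] lift (-4,-7): star map gives 0.3262; window check -0.9 ≤ 0.3262 < -0.3 is false → out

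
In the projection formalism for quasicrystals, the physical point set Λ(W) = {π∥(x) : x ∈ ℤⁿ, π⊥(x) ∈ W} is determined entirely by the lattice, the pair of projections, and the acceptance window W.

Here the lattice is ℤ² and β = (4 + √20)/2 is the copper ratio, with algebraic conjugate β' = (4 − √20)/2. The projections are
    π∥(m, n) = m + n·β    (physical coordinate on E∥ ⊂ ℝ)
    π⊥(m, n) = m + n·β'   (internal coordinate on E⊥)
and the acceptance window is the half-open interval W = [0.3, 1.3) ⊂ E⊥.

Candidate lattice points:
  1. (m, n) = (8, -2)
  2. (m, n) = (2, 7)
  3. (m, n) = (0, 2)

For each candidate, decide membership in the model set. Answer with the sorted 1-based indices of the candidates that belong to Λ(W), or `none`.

2

Numerically β ≈ 4.2361 and β' = −1/β ≈ -0.2361.
[1] lift (8,-2): star map gives 8.4721; window check 0.3 ≤ 8.4721 < 1.3 is false → out
[2] lift (2,7): star map gives 0.3475; window check 0.3 ≤ 0.3475 < 1.3 is true → IN Λ
[3] lift (0,2): star map gives -0.4721; window check 0.3 ≤ -0.4721 < 1.3 is false → out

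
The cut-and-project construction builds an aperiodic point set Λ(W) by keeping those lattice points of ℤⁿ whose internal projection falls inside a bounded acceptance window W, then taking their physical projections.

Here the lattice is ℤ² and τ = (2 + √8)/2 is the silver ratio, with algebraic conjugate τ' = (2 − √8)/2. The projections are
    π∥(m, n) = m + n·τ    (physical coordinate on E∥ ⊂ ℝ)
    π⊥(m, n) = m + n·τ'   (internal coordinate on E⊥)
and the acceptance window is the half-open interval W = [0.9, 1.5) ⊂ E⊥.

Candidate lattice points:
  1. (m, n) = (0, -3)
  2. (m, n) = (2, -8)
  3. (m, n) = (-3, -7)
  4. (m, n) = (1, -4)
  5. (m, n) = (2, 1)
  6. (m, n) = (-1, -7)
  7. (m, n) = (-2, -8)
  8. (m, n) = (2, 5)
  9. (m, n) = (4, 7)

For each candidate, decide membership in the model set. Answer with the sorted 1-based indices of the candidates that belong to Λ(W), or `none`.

τ' = (2−√8)/2 ≈ -0.414214.
candidate 1: (m,n)=(0,-3) → π∥ = 0-3·τ ≈ -7.242641, π⊥ = 0-3·τ' ≈ 1.242641 ∈ [0.9, 1.5) ⇒ IN Λ
candidate 2: (m,n)=(2,-8) → π∥ = 2-8·τ ≈ -17.313708, π⊥ = 2-8·τ' ≈ 5.313708 ∉ [0.9, 1.5) ⇒ out
candidate 3: (m,n)=(-3,-7) → π∥ = -3-7·τ ≈ -19.899495, π⊥ = -3-7·τ' ≈ -0.100505 ∉ [0.9, 1.5) ⇒ out
candidate 4: (m,n)=(1,-4) → π∥ = 1-4·τ ≈ -8.656854, π⊥ = 1-4·τ' ≈ 2.656854 ∉ [0.9, 1.5) ⇒ out
candidate 5: (m,n)=(2,1) → π∥ = 2+1·τ ≈ 4.414214, π⊥ = 2+1·τ' ≈ 1.585786 ∉ [0.9, 1.5) ⇒ out
candidate 6: (m,n)=(-1,-7) → π∥ = -1-7·τ ≈ -17.899495, π⊥ = -1-7·τ' ≈ 1.899495 ∉ [0.9, 1.5) ⇒ out
candidate 7: (m,n)=(-2,-8) → π∥ = -2-8·τ ≈ -21.313708, π⊥ = -2-8·τ' ≈ 1.313708 ∈ [0.9, 1.5) ⇒ IN Λ
candidate 8: (m,n)=(2,5) → π∥ = 2+5·τ ≈ 14.071068, π⊥ = 2+5·τ' ≈ -0.071068 ∉ [0.9, 1.5) ⇒ out
candidate 9: (m,n)=(4,7) → π∥ = 4+7·τ ≈ 20.899495, π⊥ = 4+7·τ' ≈ 1.100505 ∈ [0.9, 1.5) ⇒ IN Λ

1, 7, 9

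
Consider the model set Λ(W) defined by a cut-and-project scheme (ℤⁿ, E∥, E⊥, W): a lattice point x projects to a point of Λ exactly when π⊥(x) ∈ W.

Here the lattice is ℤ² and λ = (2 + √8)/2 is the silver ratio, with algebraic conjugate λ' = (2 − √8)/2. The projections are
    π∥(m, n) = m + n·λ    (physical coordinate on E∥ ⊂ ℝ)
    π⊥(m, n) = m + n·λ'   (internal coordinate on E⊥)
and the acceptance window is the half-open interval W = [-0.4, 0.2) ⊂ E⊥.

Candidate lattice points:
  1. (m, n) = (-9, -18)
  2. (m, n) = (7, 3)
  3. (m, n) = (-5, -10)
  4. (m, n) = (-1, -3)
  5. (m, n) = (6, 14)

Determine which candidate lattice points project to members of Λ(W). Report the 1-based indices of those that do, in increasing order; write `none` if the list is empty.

λ' = (2−√8)/2 ≈ -0.414214.
#1 (-9,-18): internal coord -9 + (-18)·λ' = -1.544156; -1.544156 ∉ [-0.4, 0.2) → out
#2 (7,3): internal coord 7 + (3)·λ' = +5.757359; +5.757359 ∉ [-0.4, 0.2) → out
#3 (-5,-10): internal coord -5 + (-10)·λ' = -0.857864; -0.857864 ∉ [-0.4, 0.2) → out
#4 (-1,-3): internal coord -1 + (-3)·λ' = +0.242641; +0.242641 ∉ [-0.4, 0.2) → out
#5 (6,14): internal coord 6 + (14)·λ' = +0.201010; +0.201010 ∉ [-0.4, 0.2) → out

none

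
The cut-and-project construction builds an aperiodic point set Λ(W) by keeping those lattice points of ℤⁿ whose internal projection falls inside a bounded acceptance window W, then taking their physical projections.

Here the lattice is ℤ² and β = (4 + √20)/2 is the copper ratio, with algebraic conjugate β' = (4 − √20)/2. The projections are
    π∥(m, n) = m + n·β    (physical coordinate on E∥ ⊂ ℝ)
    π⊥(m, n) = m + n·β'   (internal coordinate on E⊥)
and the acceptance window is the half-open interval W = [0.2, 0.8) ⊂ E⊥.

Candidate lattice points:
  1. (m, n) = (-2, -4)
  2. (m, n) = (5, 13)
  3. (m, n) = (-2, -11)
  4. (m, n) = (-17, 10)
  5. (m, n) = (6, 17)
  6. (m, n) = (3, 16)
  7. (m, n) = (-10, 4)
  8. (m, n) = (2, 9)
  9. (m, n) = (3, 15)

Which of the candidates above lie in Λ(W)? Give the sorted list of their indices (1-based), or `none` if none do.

β' = (4−√20)/2 ≈ -0.23607.
candidate 1: (m,n)=(-2,-4) → π∥ = -2-4·β ≈ -18.94427, π⊥ = -2-4·β' ≈ -1.05573 ∉ [0.2, 0.8) ⇒ out
candidate 2: (m,n)=(5,13) → π∥ = 5+13·β ≈ 60.06888, π⊥ = 5+13·β' ≈ 1.93112 ∉ [0.2, 0.8) ⇒ out
candidate 3: (m,n)=(-2,-11) → π∥ = -2-11·β ≈ -48.59675, π⊥ = -2-11·β' ≈ 0.59675 ∈ [0.2, 0.8) ⇒ IN Λ
candidate 4: (m,n)=(-17,10) → π∥ = -17+10·β ≈ 25.36068, π⊥ = -17+10·β' ≈ -19.36068 ∉ [0.2, 0.8) ⇒ out
candidate 5: (m,n)=(6,17) → π∥ = 6+17·β ≈ 78.01316, π⊥ = 6+17·β' ≈ 1.98684 ∉ [0.2, 0.8) ⇒ out
candidate 6: (m,n)=(3,16) → π∥ = 3+16·β ≈ 70.77709, π⊥ = 3+16·β' ≈ -0.77709 ∉ [0.2, 0.8) ⇒ out
candidate 7: (m,n)=(-10,4) → π∥ = -10+4·β ≈ 6.94427, π⊥ = -10+4·β' ≈ -10.94427 ∉ [0.2, 0.8) ⇒ out
candidate 8: (m,n)=(2,9) → π∥ = 2+9·β ≈ 40.12461, π⊥ = 2+9·β' ≈ -0.12461 ∉ [0.2, 0.8) ⇒ out
candidate 9: (m,n)=(3,15) → π∥ = 3+15·β ≈ 66.54102, π⊥ = 3+15·β' ≈ -0.54102 ∉ [0.2, 0.8) ⇒ out

3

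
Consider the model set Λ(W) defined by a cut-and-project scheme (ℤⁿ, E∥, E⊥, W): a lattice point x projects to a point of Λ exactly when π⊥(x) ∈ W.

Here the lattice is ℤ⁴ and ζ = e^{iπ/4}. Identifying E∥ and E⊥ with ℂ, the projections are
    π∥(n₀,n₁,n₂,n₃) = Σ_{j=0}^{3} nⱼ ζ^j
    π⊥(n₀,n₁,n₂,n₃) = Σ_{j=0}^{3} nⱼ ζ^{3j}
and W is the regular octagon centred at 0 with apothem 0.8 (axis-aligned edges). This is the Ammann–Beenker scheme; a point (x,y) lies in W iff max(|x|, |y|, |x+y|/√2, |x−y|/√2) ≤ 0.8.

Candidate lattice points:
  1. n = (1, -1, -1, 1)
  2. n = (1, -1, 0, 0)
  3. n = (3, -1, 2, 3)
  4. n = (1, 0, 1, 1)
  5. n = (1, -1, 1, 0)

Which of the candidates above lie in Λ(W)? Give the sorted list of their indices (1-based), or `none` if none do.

none

Internal map: ζ^{3j} for j=0..3 gives (1,0), (−√2/2,√2/2), (0,−1), (√2/2,√2/2).
candidate 1: n = (1, -1, -1, 1) → π⊥ ≈ (+2.41421, +1.00000); max(|x|,|y|,|x±y|/√2) = 2.41421 > 0.8 ⇒ ∉ W
candidate 2: n = (1, -1, 0, 0) → π⊥ ≈ (+1.70711, -0.70711); max(|x|,|y|,|x±y|/√2) = 1.70711 > 0.8 ⇒ ∉ W
candidate 3: n = (3, -1, 2, 3) → π⊥ ≈ (+5.82843, -0.58579); max(|x|,|y|,|x±y|/√2) = 5.82843 > 0.8 ⇒ ∉ W
candidate 4: n = (1, 0, 1, 1) → π⊥ ≈ (+1.70711, -0.29289); max(|x|,|y|,|x±y|/√2) = 1.70711 > 0.8 ⇒ ∉ W
candidate 5: n = (1, -1, 1, 0) → π⊥ ≈ (+1.70711, -1.70711); max(|x|,|y|,|x±y|/√2) = 2.41421 > 0.8 ⇒ ∉ W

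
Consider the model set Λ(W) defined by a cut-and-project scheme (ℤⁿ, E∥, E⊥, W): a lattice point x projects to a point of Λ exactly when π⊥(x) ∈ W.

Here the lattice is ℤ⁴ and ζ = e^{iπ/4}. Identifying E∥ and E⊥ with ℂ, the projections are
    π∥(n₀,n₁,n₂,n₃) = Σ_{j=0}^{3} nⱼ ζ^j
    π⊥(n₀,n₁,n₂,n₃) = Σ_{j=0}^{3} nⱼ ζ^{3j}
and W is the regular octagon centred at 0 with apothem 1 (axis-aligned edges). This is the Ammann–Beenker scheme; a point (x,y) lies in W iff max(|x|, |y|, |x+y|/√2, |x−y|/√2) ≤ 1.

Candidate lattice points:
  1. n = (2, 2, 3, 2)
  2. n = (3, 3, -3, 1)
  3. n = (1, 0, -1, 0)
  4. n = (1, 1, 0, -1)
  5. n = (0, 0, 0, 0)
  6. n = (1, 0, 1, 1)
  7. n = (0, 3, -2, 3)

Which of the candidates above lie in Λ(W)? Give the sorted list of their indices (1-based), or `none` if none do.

With ζ = e^{iπ/4} the internal vectors are ζ^0,ζ^3,ζ^6,ζ^9.
#1 (2, 2, 3, 2): internal (2.0000, -0.1716); octagon support 2.0000 vs apothem 1 → ∉ W
#2 (3, 3, -3, 1): internal (1.5858, 5.8284); octagon support 5.8284 vs apothem 1 → ∉ W
#3 (1, 0, -1, 0): internal (1.0000, 1.0000); octagon support 1.4142 vs apothem 1 → ∉ W
#4 (1, 1, 0, -1): internal (-0.4142, 0.0000); octagon support 0.4142 vs apothem 1 → ∈ W
#5 (0, 0, 0, 0): internal (0.0000, 0.0000); octagon support 0.0000 vs apothem 1 → ∈ W
#6 (1, 0, 1, 1): internal (1.7071, -0.2929); octagon support 1.7071 vs apothem 1 → ∉ W
#7 (0, 3, -2, 3): internal (0.0000, 6.2426); octagon support 6.2426 vs apothem 1 → ∉ W

4, 5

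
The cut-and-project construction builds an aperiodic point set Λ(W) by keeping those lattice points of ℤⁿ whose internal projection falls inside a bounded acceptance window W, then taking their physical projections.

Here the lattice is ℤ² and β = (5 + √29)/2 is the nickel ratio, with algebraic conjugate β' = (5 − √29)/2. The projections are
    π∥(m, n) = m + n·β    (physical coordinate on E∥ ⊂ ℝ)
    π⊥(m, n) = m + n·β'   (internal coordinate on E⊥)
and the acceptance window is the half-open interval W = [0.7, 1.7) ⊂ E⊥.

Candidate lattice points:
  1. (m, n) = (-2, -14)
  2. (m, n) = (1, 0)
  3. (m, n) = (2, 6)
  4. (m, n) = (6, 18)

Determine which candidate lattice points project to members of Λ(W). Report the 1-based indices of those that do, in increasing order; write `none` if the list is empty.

2, 3

Compute β' = (5−√29)/2 = -0.1926, so π⊥(m,n) = m -0.1926·n.
#1 (-2,-14): internal coord -2 + (-14)·β' = +0.6962; +0.6962 ∉ [0.7, 1.7) → out
#2 (1,0): internal coord 1 + (0)·β' = +1.0000; +1.0000 ∈ [0.7, 1.7) → IN Λ
#3 (2,6): internal coord 2 + (6)·β' = +0.8445; +0.8445 ∈ [0.7, 1.7) → IN Λ
#4 (6,18): internal coord 6 + (18)·β' = +2.5335; +2.5335 ∉ [0.7, 1.7) → out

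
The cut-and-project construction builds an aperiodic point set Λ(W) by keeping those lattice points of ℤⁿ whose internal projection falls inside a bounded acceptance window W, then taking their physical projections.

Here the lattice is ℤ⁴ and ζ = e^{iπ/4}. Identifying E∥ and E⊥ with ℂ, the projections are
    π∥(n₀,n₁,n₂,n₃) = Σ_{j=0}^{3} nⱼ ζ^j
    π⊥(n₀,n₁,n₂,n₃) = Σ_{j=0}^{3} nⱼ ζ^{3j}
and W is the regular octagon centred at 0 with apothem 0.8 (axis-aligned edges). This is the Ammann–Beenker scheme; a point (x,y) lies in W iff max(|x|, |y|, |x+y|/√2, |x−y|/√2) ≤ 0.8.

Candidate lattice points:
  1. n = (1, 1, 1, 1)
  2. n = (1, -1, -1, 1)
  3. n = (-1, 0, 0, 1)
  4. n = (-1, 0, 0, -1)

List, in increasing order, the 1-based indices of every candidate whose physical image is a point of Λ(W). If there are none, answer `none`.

3

With ζ = e^{iπ/4} the internal vectors are ζ^0,ζ^3,ζ^6,ζ^9.
candidate 1: n = (1, 1, 1, 1) → π⊥ ≈ (+1.00000, +0.41421); max(|x|,|y|,|x±y|/√2) = 1.00000 > 0.8 ⇒ ∉ W
candidate 2: n = (1, -1, -1, 1) → π⊥ ≈ (+2.41421, +1.00000); max(|x|,|y|,|x±y|/√2) = 2.41421 > 0.8 ⇒ ∉ W
candidate 3: n = (-1, 0, 0, 1) → π⊥ ≈ (-0.29289, +0.70711); max(|x|,|y|,|x±y|/√2) = 0.70711 ≤ 0.8 ⇒ ∈ W
candidate 4: n = (-1, 0, 0, -1) → π⊥ ≈ (-1.70711, -0.70711); max(|x|,|y|,|x±y|/√2) = 1.70711 > 0.8 ⇒ ∉ W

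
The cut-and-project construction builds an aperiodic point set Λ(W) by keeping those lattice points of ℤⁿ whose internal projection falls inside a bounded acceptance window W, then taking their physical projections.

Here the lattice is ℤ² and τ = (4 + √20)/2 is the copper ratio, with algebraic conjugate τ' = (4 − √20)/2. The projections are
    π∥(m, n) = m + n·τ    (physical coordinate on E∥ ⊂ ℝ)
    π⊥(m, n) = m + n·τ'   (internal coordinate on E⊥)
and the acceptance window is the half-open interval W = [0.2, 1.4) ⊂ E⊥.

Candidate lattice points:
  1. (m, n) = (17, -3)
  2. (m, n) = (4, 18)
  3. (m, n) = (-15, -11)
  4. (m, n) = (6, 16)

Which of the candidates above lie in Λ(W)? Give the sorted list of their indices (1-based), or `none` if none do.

none

Numerically τ ≈ 4.23607 and τ' = −1/τ ≈ -0.23607.
#1 (17,-3): internal coord 17 + (-3)·τ' = +17.70820; +17.70820 ∉ [0.2, 1.4) → out
#2 (4,18): internal coord 4 + (18)·τ' = -0.24922; -0.24922 ∉ [0.2, 1.4) → out
#3 (-15,-11): internal coord -15 + (-11)·τ' = -12.40325; -12.40325 ∉ [0.2, 1.4) → out
#4 (6,16): internal coord 6 + (16)·τ' = +2.22291; +2.22291 ∉ [0.2, 1.4) → out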